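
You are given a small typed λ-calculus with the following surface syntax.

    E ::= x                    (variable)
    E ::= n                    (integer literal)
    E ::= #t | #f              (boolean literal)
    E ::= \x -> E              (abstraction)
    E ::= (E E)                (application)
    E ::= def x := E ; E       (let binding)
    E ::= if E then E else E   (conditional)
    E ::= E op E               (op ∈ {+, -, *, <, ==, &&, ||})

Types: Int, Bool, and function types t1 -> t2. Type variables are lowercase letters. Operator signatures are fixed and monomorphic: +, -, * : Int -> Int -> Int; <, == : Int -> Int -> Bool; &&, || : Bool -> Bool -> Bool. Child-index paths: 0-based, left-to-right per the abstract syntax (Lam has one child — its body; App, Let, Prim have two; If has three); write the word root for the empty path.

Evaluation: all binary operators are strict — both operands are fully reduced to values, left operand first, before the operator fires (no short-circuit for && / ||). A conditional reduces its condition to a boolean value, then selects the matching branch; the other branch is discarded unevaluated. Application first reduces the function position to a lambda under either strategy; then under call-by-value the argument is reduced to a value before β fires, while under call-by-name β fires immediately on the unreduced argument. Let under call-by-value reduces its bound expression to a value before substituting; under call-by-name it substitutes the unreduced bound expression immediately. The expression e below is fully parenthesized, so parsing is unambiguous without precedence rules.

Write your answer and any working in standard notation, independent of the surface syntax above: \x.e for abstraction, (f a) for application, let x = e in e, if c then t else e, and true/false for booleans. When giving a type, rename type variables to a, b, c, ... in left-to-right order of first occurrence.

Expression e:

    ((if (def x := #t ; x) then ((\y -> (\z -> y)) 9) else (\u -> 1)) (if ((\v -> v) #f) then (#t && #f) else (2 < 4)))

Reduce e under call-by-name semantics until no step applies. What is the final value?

Trace:
step 0: ((if (let x = true in x) then ((\y.(\z.y)) 9) else (\u.1)) (if ((\v.v) false) then (true && false) else (2 < 4)))
step 1: [let@0.0] ((if true then ((\y.(\z.y)) 9) else (\u.1)) (if ((\v.v) false) then (true && false) else (2 < 4)))
step 2: [if@0] (((\y.(\z.y)) 9) (if ((\v.v) false) then (true && false) else (2 < 4)))
step 3: [beta@0] ((\z.9) (if ((\v.v) false) then (true && false) else (2 < 4)))
step 4: [beta@root] 9

Answer: 9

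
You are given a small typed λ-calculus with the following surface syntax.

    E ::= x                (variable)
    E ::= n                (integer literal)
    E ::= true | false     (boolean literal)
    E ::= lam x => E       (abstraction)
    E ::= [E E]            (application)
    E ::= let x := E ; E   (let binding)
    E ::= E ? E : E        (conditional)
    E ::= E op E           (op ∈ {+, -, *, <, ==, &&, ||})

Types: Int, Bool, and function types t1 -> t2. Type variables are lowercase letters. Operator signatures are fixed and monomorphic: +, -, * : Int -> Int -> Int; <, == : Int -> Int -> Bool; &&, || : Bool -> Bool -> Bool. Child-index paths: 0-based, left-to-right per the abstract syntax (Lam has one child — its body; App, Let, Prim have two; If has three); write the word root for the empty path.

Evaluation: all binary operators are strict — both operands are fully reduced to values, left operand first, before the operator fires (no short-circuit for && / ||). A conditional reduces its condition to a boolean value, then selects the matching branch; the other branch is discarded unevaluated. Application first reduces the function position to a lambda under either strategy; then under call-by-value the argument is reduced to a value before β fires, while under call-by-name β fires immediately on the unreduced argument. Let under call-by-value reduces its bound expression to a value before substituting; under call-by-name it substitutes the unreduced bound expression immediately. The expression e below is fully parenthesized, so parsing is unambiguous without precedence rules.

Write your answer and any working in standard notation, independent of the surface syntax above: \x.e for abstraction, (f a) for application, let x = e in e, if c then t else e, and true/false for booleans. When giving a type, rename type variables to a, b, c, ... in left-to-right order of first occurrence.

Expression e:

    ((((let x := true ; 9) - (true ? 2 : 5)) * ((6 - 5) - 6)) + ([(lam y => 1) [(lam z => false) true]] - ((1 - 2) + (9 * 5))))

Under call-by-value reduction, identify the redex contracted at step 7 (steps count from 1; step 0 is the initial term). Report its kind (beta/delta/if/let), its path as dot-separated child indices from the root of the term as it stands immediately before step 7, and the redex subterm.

Answer: beta at 1.0.1 : ((\z.false) true)

Derivation:
step 0: ((((let x = true in 9) - (if true then 2 else 5)) * ((6 - 5) - 6)) + (((\y.1) ((\z.false) true)) - ((1 - 2) + (9 * 5))))
step 1: [let@0.0.0] (((9 - (if true then 2 else 5)) * ((6 - 5) - 6)) + (((\y.1) ((\z.false) true)) - ((1 - 2) + (9 * 5))))
step 2: [if@0.0.1] (((9 - 2) * ((6 - 5) - 6)) + (((\y.1) ((\z.false) true)) - ((1 - 2) + (9 * 5))))
step 3: [delta@0.0] ((7 * ((6 - 5) - 6)) + (((\y.1) ((\z.false) true)) - ((1 - 2) + (9 * 5))))
step 4: [delta@0.1.0] ((7 * (1 - 6)) + (((\y.1) ((\z.false) true)) - ((1 - 2) + (9 * 5))))
step 5: [delta@0.1] ((7 * -5) + (((\y.1) ((\z.false) true)) - ((1 - 2) + (9 * 5))))
step 6: [delta@0] (-35 + (((\y.1) ((\z.false) true)) - ((1 - 2) + (9 * 5))))
step 7: [beta@1.0.1] (-35 + (((\y.1) false) - ((1 - 2) + (9 * 5))))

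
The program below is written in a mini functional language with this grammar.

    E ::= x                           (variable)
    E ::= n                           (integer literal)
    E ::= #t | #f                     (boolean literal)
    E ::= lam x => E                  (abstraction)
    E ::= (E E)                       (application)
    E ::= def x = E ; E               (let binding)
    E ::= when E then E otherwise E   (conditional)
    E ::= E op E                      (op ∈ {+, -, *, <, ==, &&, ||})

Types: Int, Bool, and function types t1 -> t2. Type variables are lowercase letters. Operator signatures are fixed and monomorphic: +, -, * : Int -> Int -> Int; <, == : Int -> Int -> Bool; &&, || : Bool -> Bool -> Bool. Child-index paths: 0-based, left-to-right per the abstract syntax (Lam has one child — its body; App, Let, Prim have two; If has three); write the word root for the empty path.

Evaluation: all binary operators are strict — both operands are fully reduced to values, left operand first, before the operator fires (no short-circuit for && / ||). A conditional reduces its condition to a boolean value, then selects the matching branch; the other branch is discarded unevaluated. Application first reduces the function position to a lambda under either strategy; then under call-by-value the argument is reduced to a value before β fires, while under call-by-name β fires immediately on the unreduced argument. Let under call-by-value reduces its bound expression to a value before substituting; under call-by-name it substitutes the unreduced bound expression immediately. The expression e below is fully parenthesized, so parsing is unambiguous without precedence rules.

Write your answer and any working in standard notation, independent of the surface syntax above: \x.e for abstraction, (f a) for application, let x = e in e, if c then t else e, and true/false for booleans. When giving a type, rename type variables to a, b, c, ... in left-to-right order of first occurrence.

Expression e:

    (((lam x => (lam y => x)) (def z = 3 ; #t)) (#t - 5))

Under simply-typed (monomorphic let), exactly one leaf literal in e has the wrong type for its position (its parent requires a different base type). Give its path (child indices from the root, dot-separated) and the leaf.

Answer: 1.0 : true

Trace:
x : a
\y._ : b -> a
\x._ : a -> b -> a
let z : Int
  unify a -> b -> a ~ Bool -> c
  unify a ~ Bool
  unify b -> Bool ~ c
_ _ : b -> Bool
  unify Bool ~ Int
  FAIL: mismatch Bool ~ Int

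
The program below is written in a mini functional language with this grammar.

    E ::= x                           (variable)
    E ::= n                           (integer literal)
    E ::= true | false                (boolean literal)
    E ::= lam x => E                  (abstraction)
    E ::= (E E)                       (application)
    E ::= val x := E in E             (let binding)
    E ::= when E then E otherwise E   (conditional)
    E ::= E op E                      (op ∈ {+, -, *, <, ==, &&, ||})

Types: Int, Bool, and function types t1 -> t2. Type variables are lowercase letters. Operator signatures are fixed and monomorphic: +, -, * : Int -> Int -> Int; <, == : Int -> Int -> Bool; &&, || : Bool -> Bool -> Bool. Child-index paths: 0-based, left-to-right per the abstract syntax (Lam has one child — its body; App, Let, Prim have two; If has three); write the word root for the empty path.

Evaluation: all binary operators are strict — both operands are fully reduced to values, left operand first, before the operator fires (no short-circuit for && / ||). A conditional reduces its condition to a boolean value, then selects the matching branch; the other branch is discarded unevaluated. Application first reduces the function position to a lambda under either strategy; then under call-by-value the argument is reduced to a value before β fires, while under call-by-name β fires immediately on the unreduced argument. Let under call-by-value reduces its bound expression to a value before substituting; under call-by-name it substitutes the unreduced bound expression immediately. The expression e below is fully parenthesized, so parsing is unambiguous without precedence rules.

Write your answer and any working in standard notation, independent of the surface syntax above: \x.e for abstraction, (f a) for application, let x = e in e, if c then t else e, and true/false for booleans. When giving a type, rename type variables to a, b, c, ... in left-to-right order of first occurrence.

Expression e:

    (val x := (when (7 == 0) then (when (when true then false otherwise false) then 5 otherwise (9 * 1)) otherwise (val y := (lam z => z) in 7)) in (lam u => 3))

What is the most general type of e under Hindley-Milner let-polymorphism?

Working:
  unify Int ~ Int
  unify Int ~ Int
  unify Bool ~ Bool
  unify Bool ~ Bool
  unify Bool ~ Bool
  unify Bool ~ Bool
  unify Int ~ Int
  unify Int ~ Int
  unify Int ~ Int
z : a
\z._ : a -> a
let y : forall. a -> a
  unify Int ~ Int
let x : Int
\u._ : b -> Int

Answer: a -> Int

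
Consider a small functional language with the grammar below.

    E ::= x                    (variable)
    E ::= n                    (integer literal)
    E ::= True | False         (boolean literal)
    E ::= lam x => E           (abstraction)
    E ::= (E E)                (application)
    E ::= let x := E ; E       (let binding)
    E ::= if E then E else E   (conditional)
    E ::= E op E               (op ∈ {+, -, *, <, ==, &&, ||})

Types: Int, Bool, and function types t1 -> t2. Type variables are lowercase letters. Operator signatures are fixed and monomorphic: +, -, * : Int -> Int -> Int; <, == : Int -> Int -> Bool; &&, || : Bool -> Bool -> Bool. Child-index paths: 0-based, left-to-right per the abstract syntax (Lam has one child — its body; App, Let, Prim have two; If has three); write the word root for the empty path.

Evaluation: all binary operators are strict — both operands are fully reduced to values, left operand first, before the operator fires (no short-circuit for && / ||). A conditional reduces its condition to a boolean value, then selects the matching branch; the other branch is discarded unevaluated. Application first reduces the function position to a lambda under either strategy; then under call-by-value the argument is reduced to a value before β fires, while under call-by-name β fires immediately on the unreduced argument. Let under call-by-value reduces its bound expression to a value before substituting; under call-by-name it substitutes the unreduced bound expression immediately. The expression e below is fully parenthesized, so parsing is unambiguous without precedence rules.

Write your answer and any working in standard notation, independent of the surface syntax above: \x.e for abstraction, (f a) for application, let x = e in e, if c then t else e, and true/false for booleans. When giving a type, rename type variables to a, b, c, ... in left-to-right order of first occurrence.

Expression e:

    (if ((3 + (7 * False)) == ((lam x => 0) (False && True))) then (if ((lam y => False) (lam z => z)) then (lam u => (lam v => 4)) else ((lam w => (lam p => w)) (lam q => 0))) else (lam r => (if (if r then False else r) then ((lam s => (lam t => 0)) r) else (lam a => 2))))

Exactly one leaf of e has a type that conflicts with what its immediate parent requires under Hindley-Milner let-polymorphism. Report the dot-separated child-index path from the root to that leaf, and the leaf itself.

Derivation:
  unify Int ~ Int
  unify Int ~ Int
  unify Bool ~ Int
  FAIL: mismatch Bool ~ Int

Answer: 0.0.1.1 : false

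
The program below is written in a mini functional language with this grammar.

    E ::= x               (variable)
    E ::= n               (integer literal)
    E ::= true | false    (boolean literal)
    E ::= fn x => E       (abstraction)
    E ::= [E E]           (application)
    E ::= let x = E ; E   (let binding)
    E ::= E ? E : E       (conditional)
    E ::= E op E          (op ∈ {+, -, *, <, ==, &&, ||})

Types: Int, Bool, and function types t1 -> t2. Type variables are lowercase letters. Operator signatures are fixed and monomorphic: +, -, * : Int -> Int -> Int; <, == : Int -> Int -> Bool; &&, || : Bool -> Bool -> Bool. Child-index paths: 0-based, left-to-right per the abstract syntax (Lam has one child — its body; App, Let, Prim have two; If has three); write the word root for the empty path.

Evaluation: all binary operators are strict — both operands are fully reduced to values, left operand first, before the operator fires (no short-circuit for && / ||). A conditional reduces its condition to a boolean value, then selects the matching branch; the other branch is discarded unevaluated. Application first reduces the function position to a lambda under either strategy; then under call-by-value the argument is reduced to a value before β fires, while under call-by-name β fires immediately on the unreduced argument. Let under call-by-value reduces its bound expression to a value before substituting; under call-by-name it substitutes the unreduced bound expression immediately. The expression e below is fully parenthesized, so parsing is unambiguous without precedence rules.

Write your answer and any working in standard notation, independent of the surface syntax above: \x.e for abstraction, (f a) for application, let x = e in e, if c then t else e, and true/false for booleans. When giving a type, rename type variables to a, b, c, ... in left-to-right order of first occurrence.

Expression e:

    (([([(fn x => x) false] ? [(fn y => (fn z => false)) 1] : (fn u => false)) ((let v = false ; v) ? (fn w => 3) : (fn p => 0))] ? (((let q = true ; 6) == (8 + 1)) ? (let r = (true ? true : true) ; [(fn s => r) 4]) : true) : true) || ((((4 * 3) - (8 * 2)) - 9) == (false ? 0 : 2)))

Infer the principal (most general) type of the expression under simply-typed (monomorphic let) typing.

Answer: Bool

Derivation:
x : a
\x._ : a -> a
  unify a -> a ~ Bool -> b
  unify a ~ Bool
  unify Bool ~ b
_ _ : Bool
  unify Bool ~ Bool
\z._ : d -> Bool
\y._ : c -> d -> Bool
  unify c -> d -> Bool ~ Int -> e
  unify c ~ Int
  unify d -> Bool ~ e
_ _ : d -> Bool
\u._ : f -> Bool
  unify d -> Bool ~ f -> Bool
  unify d ~ f
  unify Bool ~ Bool
let v : Bool
v : Bool
  unify Bool ~ Bool
\w._ : g -> Int
\p._ : h -> Int
  unify g -> Int ~ h -> Int
  unify g ~ h
  unify Int ~ Int
  unify f -> Bool ~ (h -> Int) -> i
  unify f ~ h -> Int
  unify Bool ~ i
_ _ : Bool
  unify Bool ~ Bool
let q : Bool
  unify Int ~ Int
  unify Int ~ Int
  unify Int ~ Int
  unify Int ~ Int
  unify Bool ~ Bool
  unify Bool ~ Bool
  unify Bool ~ Bool
let r : Bool
r : Bool
\s._ : j -> Bool
  unify j -> Bool ~ Int -> k
  unify j ~ Int
  unify Bool ~ k
_ _ : Bool
  unify Bool ~ Bool
  unify Bool ~ Bool
  unify Bool ~ Bool
  unify Int ~ Int
  unify Int ~ Int
  unify Int ~ Int
  unify Int ~ Int
  unify Int ~ Int
  unify Int ~ Int
  unify Int ~ Int
  unify Int ~ Int
  unify Int ~ Int
  unify Bool ~ Bool
  unify Int ~ Int
  unify Int ~ Int
  unify Bool ~ Bool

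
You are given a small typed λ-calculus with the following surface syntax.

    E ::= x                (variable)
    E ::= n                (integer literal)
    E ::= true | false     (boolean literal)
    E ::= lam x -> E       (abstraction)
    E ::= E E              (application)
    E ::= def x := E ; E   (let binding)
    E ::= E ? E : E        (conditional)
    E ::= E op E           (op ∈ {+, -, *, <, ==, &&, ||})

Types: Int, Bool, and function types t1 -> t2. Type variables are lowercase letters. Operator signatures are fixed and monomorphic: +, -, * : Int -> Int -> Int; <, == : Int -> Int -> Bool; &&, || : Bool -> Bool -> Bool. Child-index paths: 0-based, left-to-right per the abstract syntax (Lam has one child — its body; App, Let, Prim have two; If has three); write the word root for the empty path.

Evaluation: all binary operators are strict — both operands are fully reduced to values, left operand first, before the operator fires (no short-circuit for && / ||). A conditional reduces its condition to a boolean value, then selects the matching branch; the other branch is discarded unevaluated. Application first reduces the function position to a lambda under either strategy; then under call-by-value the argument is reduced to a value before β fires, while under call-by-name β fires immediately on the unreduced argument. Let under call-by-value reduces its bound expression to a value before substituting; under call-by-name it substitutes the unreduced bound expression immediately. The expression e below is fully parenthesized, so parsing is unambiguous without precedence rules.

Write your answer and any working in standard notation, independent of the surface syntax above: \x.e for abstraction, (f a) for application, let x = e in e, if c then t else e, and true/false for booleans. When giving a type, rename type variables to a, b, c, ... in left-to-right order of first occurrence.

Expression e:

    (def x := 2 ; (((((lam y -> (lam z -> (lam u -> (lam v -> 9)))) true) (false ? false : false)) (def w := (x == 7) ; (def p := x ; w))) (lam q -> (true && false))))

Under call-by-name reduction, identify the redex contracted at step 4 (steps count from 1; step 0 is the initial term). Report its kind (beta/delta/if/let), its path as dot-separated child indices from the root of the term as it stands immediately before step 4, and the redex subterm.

Derivation:
step 0: (let x = 2 in (((((\y.(\z.(\u.(\v.9)))) true) (if false then false else false)) (let w = (x == 7) in (let p = x in w))) (\q.(true && false))))
step 1: [let@root] (((((\y.(\z.(\u.(\v.9)))) true) (if false then false else false)) (let w = (2 == 7) in (let p = 2 in w))) (\q.(true && false)))
step 2: [beta@0.0.0] ((((\z.(\u.(\v.9))) (if false then false else false)) (let w = (2 == 7) in (let p = 2 in w))) (\q.(true && false)))
step 3: [beta@0.0] (((\u.(\v.9)) (let w = (2 == 7) in (let p = 2 in w))) (\q.(true && false)))
step 4: [beta@0] ((\v.9) (\q.(true && false)))

Answer: beta at 0 : ((\u.(\v.9)) (let w = (2 == 7) in (let p = 2 in w)))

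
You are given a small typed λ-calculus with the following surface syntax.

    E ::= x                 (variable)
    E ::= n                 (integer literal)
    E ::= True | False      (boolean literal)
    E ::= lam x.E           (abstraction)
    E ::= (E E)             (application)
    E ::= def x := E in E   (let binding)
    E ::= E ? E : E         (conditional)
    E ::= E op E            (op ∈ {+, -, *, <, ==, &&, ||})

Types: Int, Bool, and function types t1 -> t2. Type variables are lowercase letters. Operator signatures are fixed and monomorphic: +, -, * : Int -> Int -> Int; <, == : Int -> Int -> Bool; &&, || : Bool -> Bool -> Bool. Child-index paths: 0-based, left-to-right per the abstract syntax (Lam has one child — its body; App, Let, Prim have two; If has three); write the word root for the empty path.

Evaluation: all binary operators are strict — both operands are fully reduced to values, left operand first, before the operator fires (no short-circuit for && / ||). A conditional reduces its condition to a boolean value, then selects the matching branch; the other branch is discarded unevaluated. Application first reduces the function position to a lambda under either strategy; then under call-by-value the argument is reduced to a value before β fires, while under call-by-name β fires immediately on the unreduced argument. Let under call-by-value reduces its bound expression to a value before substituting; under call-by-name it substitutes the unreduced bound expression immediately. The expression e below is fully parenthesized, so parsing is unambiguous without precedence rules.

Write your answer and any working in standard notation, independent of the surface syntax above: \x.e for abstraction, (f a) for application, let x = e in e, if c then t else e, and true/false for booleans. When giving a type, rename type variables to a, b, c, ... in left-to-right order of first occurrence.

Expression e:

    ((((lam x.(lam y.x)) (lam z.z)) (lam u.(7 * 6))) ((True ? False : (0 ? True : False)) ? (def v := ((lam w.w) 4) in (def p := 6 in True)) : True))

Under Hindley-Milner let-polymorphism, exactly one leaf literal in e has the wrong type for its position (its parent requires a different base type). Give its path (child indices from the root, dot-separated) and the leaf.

Answer: 1.0.2.0 : 0

Derivation:
x : a
\y._ : b -> a
\x._ : a -> b -> a
z : c
\z._ : c -> c
  unify a -> b -> a ~ (c -> c) -> d
  unify a ~ c -> c
  unify b -> c -> c ~ d
_ _ : b -> c -> c
  unify Int ~ Int
  unify Int ~ Int
\u._ : e -> Int
  unify b -> c -> c ~ (e -> Int) -> f
  unify b ~ e -> Int
  unify c -> c ~ f
_ _ : c -> c
  unify Bool ~ Bool
  unify Int ~ Bool
  FAIL: mismatch Int ~ Bool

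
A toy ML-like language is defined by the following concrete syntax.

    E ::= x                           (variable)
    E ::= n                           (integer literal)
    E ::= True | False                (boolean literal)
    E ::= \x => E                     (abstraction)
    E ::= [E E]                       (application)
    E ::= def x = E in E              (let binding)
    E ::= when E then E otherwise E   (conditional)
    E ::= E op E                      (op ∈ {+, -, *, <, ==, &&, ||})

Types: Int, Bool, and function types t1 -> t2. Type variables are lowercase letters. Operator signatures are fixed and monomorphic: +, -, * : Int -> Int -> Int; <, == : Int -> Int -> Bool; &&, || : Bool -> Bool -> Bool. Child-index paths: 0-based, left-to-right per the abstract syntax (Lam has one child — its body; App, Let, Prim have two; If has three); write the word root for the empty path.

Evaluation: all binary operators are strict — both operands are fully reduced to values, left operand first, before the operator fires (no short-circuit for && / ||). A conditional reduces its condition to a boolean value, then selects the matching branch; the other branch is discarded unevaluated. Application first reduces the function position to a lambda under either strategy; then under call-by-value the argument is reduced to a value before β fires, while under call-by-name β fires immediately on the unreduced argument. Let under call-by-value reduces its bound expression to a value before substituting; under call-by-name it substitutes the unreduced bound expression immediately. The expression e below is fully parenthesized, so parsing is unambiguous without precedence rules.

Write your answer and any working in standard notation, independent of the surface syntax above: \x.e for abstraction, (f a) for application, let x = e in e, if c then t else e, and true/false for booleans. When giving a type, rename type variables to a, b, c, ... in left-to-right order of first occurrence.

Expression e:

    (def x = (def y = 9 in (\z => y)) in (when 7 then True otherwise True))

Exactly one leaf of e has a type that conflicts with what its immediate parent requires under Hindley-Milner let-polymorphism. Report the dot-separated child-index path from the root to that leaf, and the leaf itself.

Working:
let y : Int
y : Int
\z._ : a -> Int
let x : forall. a -> Int
  unify Int ~ Bool
  FAIL: mismatch Int ~ Bool

Answer: 1.0 : 7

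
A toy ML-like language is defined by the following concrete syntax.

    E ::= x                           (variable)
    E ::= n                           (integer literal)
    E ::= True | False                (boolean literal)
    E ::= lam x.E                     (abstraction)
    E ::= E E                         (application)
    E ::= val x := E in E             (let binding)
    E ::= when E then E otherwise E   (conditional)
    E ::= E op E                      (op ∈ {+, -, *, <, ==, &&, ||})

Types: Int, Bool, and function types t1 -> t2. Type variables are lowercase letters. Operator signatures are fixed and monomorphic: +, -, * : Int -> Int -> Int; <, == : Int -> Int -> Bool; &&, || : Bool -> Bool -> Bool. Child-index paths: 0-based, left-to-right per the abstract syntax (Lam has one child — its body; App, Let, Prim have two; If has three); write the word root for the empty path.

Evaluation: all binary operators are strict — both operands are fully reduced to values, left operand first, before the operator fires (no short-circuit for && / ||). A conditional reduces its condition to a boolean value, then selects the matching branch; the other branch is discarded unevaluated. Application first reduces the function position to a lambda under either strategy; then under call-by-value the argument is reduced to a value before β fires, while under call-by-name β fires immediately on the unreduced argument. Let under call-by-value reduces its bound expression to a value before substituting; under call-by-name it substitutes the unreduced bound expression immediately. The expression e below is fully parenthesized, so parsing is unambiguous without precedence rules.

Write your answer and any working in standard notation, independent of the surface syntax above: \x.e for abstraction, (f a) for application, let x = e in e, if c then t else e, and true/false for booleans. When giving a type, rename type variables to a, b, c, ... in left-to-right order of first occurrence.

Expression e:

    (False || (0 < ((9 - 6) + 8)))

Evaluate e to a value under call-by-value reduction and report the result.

Answer: true

Derivation:
step 0: (false || (0 < ((9 - 6) + 8)))
step 1: [delta@1.1.0] (false || (0 < (3 + 8)))
step 2: [delta@1.1] (false || (0 < 11))
step 3: [delta@1] (false || true)
step 4: [delta@root] true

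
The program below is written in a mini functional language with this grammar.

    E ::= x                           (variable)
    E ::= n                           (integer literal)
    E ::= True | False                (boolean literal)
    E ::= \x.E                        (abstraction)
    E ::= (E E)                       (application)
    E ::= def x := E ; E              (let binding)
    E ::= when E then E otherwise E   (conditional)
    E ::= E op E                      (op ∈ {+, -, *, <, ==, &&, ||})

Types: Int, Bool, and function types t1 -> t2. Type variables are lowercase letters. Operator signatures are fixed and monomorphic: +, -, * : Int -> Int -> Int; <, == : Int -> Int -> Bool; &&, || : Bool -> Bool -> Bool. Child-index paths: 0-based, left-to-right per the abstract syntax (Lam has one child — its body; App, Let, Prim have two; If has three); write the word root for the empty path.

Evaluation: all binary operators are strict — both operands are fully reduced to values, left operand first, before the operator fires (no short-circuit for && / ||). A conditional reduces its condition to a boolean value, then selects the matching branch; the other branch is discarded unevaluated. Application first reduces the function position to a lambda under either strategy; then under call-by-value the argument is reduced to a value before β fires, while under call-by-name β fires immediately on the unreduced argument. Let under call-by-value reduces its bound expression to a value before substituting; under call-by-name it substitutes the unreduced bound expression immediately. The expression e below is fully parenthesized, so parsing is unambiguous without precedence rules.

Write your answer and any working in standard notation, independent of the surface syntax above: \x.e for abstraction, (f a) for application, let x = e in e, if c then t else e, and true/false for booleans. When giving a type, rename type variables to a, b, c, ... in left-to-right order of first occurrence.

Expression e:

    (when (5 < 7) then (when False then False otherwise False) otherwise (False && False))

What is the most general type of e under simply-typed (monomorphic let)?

Answer: Bool

Trace:
  unify Int ~ Int
  unify Int ~ Int
  unify Bool ~ Bool
  unify Bool ~ Bool
  unify Bool ~ Bool
  unify Bool ~ Bool
  unify Bool ~ Bool
  unify Bool ~ Bool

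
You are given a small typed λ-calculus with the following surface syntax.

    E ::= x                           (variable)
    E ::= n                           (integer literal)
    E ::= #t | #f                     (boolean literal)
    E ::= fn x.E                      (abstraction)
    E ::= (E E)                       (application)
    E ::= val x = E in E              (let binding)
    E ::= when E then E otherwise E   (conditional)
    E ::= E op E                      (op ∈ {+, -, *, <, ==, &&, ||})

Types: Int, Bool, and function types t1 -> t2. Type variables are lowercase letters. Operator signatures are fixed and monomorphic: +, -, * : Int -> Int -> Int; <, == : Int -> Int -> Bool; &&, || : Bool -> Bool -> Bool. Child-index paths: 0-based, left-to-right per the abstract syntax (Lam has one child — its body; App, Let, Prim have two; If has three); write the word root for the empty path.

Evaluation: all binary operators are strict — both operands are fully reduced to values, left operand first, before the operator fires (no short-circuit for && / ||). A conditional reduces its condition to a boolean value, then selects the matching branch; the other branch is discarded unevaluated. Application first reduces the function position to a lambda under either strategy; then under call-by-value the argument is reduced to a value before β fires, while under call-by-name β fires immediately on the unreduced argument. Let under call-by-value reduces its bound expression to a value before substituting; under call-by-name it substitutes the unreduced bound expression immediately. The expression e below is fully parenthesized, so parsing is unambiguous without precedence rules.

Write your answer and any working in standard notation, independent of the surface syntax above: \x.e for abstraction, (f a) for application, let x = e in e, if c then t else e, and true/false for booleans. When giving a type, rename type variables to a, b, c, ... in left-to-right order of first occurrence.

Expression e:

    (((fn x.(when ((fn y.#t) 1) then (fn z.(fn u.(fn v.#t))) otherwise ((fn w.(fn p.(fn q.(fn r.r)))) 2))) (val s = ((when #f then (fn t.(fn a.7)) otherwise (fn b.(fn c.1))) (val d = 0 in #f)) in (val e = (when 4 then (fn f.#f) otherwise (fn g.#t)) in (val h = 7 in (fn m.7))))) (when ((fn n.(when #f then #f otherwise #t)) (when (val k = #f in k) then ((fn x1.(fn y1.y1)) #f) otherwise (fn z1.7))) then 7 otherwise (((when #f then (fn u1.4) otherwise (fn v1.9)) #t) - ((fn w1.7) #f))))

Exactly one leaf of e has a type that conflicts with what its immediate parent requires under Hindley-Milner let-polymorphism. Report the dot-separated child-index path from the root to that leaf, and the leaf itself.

Derivation:
\y._ : b -> Bool
  unify b -> Bool ~ Int -> c
  unify b ~ Int
  unify Bool ~ c
_ _ : Bool
  unify Bool ~ Bool
\v._ : f -> Bool
\u._ : e -> f -> Bool
\z._ : d -> e -> f -> Bool
r : j
\r._ : j -> j
\q._ : i -> j -> j
\p._ : h -> i -> j -> j
\w._ : g -> h -> i -> j -> j
  unify g -> h -> i -> j -> j ~ Int -> k
  unify g ~ Int
  unify h -> i -> j -> j ~ k
_ _ : h -> i -> j -> j
  unify d -> e -> f -> Bool ~ h -> i -> j -> j
  unify d ~ h
  unify e -> f -> Bool ~ i -> j -> j
  unify e ~ i
  unify f -> Bool ~ j -> j
  unify f ~ j
  unify Bool ~ j
\x._ : a -> h -> i -> Bool -> Bool
  unify Bool ~ Bool
\a._ : m -> Int
\t._ : l -> m -> Int
\c._ : o -> Int
\b._ : n -> o -> Int
  unify l -> m -> Int ~ n -> o -> Int
  unify l ~ n
  unify m -> Int ~ o -> Int
  unify m ~ o
  unify Int ~ Int
let d : Int
  unify n -> o -> Int ~ Bool -> p
  unify n ~ Bool
  unify o -> Int ~ p
_ _ : o -> Int
let s : forall. o -> Int
  unify Int ~ Bool
  FAIL: mismatch Int ~ Bool

Answer: 0.1.1.0.0 : 4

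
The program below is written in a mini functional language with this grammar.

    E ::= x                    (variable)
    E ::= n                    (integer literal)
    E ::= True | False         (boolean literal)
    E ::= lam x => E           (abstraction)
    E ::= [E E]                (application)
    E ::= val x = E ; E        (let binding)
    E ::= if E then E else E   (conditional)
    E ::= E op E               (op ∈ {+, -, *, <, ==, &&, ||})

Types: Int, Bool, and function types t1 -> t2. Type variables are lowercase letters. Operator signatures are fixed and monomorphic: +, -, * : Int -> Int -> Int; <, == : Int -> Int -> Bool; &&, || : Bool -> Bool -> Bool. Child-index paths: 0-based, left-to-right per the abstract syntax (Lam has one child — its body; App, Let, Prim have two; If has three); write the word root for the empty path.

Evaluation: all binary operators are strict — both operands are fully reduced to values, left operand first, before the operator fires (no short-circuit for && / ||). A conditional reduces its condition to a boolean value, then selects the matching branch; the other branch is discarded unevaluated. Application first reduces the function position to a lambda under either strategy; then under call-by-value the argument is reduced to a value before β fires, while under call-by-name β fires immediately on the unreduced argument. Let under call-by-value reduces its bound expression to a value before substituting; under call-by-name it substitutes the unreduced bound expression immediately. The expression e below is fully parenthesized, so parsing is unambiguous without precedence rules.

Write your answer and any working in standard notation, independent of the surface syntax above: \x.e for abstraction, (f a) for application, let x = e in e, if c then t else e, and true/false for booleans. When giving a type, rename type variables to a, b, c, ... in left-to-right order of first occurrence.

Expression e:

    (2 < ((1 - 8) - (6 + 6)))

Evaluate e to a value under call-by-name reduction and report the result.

Answer: false

Derivation:
step 0: (2 < ((1 - 8) - (6 + 6)))
step 1: [delta@1.0] (2 < (-7 - (6 + 6)))
step 2: [delta@1.1] (2 < (-7 - 12))
step 3: [delta@1] (2 < -19)
step 4: [delta@root] false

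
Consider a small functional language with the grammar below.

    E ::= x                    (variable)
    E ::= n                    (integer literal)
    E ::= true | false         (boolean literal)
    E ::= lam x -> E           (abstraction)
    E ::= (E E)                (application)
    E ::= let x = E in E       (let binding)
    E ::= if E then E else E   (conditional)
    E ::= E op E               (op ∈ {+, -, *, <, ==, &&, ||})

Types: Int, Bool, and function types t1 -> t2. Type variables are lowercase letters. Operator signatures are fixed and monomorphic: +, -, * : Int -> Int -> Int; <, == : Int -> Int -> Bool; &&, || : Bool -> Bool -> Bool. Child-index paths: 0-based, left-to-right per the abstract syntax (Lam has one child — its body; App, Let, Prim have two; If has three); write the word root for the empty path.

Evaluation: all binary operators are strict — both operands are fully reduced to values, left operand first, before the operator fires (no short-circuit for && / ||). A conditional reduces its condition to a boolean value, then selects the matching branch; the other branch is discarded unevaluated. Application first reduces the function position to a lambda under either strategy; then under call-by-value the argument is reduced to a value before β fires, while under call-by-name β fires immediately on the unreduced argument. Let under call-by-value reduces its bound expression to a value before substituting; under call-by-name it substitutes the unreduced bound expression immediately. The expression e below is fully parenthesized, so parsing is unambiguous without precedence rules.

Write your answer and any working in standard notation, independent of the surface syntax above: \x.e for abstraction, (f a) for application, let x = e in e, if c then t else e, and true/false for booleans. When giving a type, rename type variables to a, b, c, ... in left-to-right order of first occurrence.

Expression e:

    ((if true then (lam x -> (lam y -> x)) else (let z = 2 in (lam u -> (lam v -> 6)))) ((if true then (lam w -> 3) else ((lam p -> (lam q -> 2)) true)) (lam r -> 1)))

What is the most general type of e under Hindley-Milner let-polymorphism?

Answer: a -> Int

Working:
  unify Bool ~ Bool
x : a
\y._ : b -> a
\x._ : a -> b -> a
let z : Int
\v._ : d -> Int
\u._ : c -> d -> Int
  unify a -> b -> a ~ c -> d -> Int
  unify a ~ c
  unify b -> c ~ d -> Int
  unify b ~ d
  unify c ~ Int
  unify Bool ~ Bool
\w._ : e -> Int
\q._ : g -> Int
\p._ : f -> g -> Int
  unify f -> g -> Int ~ Bool -> h
  unify f ~ Bool
  unify g -> Int ~ h
_ _ : g -> Int
  unify e -> Int ~ g -> Int
  unify e ~ g
  unify Int ~ Int
\r._ : i -> Int
  unify g -> Int ~ (i -> Int) -> j
  unify g ~ i -> Int
  unify Int ~ j
_ _ : Int
  unify Int -> d -> Int ~ Int -> k
  unify Int ~ Int
  unify d -> Int ~ k
_ _ : d -> Int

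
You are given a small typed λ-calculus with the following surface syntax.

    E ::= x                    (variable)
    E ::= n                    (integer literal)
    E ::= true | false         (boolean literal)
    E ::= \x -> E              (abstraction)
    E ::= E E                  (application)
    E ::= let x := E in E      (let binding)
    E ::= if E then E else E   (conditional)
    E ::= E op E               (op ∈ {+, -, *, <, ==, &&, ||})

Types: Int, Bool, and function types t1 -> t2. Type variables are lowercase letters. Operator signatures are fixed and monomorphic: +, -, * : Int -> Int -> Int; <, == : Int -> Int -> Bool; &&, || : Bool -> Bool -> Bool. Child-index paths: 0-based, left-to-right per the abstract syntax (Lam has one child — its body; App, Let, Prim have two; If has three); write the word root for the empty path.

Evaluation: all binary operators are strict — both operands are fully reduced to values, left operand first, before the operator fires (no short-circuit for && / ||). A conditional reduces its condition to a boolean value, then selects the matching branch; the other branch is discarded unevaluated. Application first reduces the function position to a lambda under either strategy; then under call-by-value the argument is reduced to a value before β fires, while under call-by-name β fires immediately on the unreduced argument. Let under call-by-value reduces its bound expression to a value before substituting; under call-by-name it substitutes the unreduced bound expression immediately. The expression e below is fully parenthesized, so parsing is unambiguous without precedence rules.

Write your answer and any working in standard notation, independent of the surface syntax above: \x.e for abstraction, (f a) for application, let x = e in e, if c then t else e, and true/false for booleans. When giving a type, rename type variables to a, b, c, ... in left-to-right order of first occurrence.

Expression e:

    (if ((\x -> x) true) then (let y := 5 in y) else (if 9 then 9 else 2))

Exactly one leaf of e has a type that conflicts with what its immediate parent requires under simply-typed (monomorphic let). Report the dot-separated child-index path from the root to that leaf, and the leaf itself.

Trace:
x : a
\x._ : a -> a
  unify a -> a ~ Bool -> b
  unify a ~ Bool
  unify Bool ~ b
_ _ : Bool
  unify Bool ~ Bool
let y : Int
y : Int
  unify Int ~ Bool
  FAIL: mismatch Int ~ Bool

Answer: 2.0 : 9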